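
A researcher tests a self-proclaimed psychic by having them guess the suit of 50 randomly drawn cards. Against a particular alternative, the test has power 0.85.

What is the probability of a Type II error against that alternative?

0.15

Power = 1 − β, so β = 1 − 0.85 = 0.15.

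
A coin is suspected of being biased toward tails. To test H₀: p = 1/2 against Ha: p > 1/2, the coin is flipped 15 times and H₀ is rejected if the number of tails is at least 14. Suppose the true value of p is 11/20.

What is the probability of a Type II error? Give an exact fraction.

A Type II error is failing to reject when Ha holds: with p = 11/20, β = P(S ≤ 13).
Adding the binomial probabilities P(S=0)+…+P(S=13) at p = 11/20 gives 16356278262148423407/16384000000000000000.

16356278262148423407/16384000000000000000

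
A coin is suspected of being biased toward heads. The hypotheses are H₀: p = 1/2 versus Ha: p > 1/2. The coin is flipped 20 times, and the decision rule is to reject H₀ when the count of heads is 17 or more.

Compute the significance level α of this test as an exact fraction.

The Type I error probability is α = P(S ≥ 17) computed under H₀, where S ~ Binomial(20, 1/2).
That's C(20,17) + C(20,18) + C(20,19) + C(20,20) over 2^20, i.e. (1140 + 190 + 20 + 1)/1048576 = 1351/1048576.

1351/1048576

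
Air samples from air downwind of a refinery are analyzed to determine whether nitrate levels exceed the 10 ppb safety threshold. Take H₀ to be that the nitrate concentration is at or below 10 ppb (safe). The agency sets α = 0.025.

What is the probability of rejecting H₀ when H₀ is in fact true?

The significance level α is, by definition, the probability of a Type I error — P(reject H₀ | H₀ true).

0.025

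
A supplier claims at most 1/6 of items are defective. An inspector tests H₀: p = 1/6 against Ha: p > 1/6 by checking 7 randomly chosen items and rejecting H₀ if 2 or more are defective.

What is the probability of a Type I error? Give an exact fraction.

7703/23328

α = P(reject H₀ | H₀ true) = P(X ≥ 2 | p = 1/6), X ~ Binomial(7, 1/6).
Computing the lower-tail complement: 1 − 15625/23328 = 7703/23328.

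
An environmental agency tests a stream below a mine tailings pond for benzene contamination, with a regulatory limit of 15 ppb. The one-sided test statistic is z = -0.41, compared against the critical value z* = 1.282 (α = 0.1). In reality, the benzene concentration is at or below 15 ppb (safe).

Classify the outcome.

The conventional null hypothesis is that the benzene concentration is at or below 15 ppb (safe).
Since z = -0.41 ≤ z* = 1.282, H₀ is not rejected.
H₀ is true (actually the benzene concentration is at or below 15 ppb (safe)).
The decision matches the true state — no error.

No error (correct decision).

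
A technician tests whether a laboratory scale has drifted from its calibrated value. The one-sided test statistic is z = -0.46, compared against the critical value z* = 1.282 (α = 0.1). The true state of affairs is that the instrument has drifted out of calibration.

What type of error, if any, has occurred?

Type II error

The conventional null hypothesis is that the instrument is correctly calibrated.
Since z = -0.46 ≤ z* = 1.282, H₀ is not rejected.
H₀ is false (actually the instrument has drifted out of calibration).
Failing to reject a false H₀ is a Type II error.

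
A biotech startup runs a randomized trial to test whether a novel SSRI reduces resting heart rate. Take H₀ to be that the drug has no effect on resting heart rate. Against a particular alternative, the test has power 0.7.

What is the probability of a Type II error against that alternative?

Power = 1 − β, so β = 1 − 0.7 = 0.3.

0.3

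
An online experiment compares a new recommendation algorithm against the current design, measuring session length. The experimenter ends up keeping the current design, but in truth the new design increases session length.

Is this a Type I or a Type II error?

Type II error

The null hypothesis here is that the new design has no effect on session length.
'Keeping the current design' corresponds to failing to reject H₀.
H₀ was not rejected but H₀ is false — a Type II error (false negative).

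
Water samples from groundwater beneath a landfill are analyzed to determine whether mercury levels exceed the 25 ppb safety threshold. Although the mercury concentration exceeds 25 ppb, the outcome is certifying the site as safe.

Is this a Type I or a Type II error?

Type II error

The null hypothesis here is that the mercury concentration is at or below 25 ppb (safe).
'Certifying the site as safe' corresponds to failing to reject H₀.
H₀ was not rejected but H₀ is false — a Type II error (false negative).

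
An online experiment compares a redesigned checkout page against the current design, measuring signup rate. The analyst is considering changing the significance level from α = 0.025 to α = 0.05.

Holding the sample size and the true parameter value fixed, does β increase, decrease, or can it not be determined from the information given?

It decreases.

A larger α widens the rejection region, so when the alternative is true more outcomes lead to rejection — failing to reject becomes less likely.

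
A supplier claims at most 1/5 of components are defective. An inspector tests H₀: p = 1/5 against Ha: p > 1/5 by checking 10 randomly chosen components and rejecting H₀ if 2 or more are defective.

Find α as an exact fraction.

6095609/9765625

The significance level is the probability, assuming p = 1/5, of seeing 2 or more defectives in 10 draws.
α = 1 − P(Y ≤ 1) = 1 − 3670016/9765625 = 6095609/9765625.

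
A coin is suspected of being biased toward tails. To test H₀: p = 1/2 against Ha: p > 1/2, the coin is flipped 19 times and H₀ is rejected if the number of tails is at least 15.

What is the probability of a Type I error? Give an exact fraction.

1259/131072

The Type I error probability is α = P(X ≥ 15) computed under H₀, where X ~ Binomial(19, 1/2).
P(X ≥ 15) = [C(19,15) + C(19,16) + C(19,17) + C(19,18) + C(19,19)] / 2^19 = (3876 + 969 + 171 + 19 + 1) / 524288 = 5036/524288 = 1259/131072.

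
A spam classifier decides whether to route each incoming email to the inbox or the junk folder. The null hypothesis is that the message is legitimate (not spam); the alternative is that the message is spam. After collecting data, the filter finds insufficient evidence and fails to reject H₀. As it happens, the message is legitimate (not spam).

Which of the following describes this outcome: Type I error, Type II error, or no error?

Neither — the decision is correct.

The test retained a true H₀ — the decision matches the true state.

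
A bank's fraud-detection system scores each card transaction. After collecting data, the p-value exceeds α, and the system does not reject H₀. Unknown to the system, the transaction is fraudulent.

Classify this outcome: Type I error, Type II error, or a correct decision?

The conventional null hypothesis here is that the transaction is legitimate.
H₀ was not rejected, but H₀ is actually false.
Failing to reject a false null hypothesis is a Type II error (false negative).

Type II error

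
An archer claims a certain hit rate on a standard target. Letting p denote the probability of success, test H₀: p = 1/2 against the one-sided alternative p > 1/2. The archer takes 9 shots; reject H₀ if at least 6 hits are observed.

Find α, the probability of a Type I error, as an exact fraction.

65/256

α = P(reject H₀ | H₀ true) = P(S ≥ 6 | p = 1/2), with S ~ Binomial(9, 1/2).
P(S ≥ 6) = [C(9,6) + C(9,7) + C(9,8) + C(9,9)] / 2^9 = (84 + 36 + 9 + 1) / 512 = 130/512 = 65/256.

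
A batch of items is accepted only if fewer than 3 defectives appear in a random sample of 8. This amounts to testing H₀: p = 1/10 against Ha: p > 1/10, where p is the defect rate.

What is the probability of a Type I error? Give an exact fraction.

3809179/100000000

Under H₀, X ~ Binomial(8, 1/10); the Type I error rate is P(X ≥ 3).
Computing the lower-tail complement: 1 − 96190821/100000000 = 3809179/100000000.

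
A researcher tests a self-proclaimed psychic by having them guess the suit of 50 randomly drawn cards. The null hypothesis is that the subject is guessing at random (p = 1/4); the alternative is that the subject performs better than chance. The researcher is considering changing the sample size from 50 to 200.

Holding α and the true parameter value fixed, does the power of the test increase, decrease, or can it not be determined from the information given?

More data shrinks sampling variability; the test statistic under Ha concentrates further from the null value, making rejection more likely.
Since power = 1 − β and β decreases, power increases.

It increases.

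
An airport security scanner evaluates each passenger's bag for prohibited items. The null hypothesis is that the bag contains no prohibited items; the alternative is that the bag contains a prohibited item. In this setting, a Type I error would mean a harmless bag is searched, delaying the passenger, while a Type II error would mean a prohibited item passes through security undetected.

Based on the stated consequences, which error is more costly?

The Type II consequence (a prohibited item passes through security undetected) is more severe than the Type I consequence (a harmless bag is searched, delaying the passenger).

Type II error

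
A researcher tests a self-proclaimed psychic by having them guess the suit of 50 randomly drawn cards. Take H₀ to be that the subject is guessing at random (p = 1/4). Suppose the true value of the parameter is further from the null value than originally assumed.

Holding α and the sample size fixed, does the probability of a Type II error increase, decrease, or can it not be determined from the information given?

It decreases.

The further the true parameter sits from the null value, the more of the Ha sampling distribution falls in the rejection region.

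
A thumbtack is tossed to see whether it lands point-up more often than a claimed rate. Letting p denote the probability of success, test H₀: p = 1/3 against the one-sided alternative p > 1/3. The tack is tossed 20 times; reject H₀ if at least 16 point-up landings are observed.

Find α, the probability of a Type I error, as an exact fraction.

29147/1162261467

The Type I error probability is α = P(Y ≥ 16) computed under H₀, where Y ~ Binomial(20, 1/3).
Summing C(20,j)(1/3)^j(2/3)^{20−j} for j = 16,…,20 gives 29147/1162261467.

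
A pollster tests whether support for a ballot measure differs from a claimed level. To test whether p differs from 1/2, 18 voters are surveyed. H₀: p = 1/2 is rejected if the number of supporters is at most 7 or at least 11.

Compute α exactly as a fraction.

Under H₀, X ~ Binomial(18, 1/2); α is the probability of landing in either tail, P(X ≤ 7) + P(X ≥ 11).
Each tail has probability (1 + 18 + 153 + 816 + 3060 + 8568 + 18564 + 31824)/262144; doubling gives α = 126008/262144 = 15751/32768.

15751/32768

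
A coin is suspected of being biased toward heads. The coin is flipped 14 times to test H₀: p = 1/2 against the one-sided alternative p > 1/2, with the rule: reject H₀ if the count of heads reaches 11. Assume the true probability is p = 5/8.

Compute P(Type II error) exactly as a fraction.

Under the alternative p = 5/8, X ~ Binomial(14, 5/8); β is the probability the test does not reject, P(X < 11).
Summing C(14,j)·(5/8)^j·(3/8)^{14-j} for j = 0..10 gives 1830419739927/2199023255552.

1830419739927/2199023255552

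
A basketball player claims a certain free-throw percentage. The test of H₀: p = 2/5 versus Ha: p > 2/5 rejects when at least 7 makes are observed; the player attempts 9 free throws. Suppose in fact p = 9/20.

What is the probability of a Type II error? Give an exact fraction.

30407271323/32000000000

A Type II error is failing to reject when Ha holds: with p = 9/20, β = P(X ≤ 6).
Adding the binomial probabilities P(X=0)+…+P(X=6) at p = 9/20 gives 30407271323/32000000000.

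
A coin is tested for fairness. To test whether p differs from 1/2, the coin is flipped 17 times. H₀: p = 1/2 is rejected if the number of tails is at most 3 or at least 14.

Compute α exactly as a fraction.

The significance level is the null-hypothesis probability of the rejection region {≤3} ∪ {≥14}.
The two tails are symmetric, so α = 2·(1 + 17 + 136 + 680)/2^17 = 1668/131072 = 417/32768.

417/32768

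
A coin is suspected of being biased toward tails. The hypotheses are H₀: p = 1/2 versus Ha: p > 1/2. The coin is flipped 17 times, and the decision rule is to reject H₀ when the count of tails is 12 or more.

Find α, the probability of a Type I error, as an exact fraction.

The Type I error probability is α = P(S ≥ 12) computed under H₀, where S ~ Binomial(17, 1/2).
That's C(17,12) + C(17,13) + C(17,14) + C(17,15) + C(17,16) + C(17,17) over 2^17, i.e. (6188 + 2380 + 680 + 136 + 17 + 1)/131072 = 9402/131072 = 4701/65536.

4701/65536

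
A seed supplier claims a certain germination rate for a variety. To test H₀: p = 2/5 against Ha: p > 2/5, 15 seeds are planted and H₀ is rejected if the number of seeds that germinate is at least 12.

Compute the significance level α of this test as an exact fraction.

Under H₀, S ~ Binomial(15, 2/5), and α = P(S ≥ 12).
Adding the binomial terms for j = 12 through 15 with p = 2/5 yields 58830848/30517578125.

58830848/30517578125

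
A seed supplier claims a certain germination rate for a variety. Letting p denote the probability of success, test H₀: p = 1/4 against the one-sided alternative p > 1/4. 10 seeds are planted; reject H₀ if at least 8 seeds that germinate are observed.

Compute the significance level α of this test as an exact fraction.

The Type I error probability is α = P(Y ≥ 8) computed under H₀, where Y ~ Binomial(10, 1/4).
P(Y ≥ 8) = Σ_{j=8}^{10} C(10,j)·(1/4)^j·(3/4)^{10-j} = 109/262144.

109/262144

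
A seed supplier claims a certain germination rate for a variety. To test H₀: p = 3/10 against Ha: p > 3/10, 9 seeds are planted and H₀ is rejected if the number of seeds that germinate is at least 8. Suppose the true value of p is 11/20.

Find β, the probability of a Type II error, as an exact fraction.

123069745737/128000000000

Under the alternative p = 11/20, X ~ Binomial(9, 11/20); β is the probability the test does not reject, P(X < 8).
Summing C(9,j)·(11/20)^j·(9/20)^{9-j} for j = 0..7 gives 123069745737/128000000000.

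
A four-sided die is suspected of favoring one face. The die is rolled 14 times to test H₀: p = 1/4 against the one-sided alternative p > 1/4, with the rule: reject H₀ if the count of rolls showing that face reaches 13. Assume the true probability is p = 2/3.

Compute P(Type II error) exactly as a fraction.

A Type II error is failing to reject when Ha holds: with p = 2/3, β = P(K ≤ 12).
Adding the binomial probabilities P(K=0)+…+P(K=12) at p = 2/3 gives 4651897/4782969.

4651897/4782969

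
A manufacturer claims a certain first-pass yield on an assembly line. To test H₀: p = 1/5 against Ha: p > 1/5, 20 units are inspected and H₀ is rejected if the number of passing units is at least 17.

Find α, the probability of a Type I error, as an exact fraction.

76081/95367431640625

The Type I error probability is α = P(S ≥ 17) computed under H₀, where S ~ Binomial(20, 1/5).
P(S ≥ 17) = Σ_{j=17}^{20} C(20,j)·(1/5)^j·(4/5)^{20-j} = 76081/95367431640625.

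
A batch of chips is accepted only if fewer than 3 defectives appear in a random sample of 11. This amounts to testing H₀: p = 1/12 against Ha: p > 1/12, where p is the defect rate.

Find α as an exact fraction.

Under H₀, S ~ Binomial(11, 1/12); the Type I error rate is P(S ≥ 3).
α = 1 − P(S ≤ 2) = 1 − 25937424601/27518828544 = 1581403943/27518828544.

1581403943/27518828544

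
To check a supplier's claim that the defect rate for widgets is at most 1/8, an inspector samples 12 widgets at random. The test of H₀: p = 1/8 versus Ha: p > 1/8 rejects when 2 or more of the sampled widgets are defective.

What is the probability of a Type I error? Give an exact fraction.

Under H₀, X ~ Binomial(12, 1/8); the Type I error rate is P(X ≥ 2).
α = 1 − P(X ≤ 1) = 1 − 37569208117/68719476736 = 31150268619/68719476736.

31150268619/68719476736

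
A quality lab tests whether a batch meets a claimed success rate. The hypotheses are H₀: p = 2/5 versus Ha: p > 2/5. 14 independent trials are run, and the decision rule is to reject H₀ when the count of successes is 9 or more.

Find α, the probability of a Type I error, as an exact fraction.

Under H₀, X ~ Binomial(14, 2/5), and α = P(X ≥ 9).
Adding the binomial terms for j = 9 through 14 with p = 2/5 yields 355950592/6103515625.

355950592/6103515625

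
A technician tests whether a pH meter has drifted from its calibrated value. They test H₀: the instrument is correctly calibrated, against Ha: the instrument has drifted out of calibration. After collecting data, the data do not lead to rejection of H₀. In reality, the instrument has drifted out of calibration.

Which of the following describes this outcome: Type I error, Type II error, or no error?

Type II error

H₀ was not rejected, but H₀ is actually false.
Failing to reject a false null hypothesis is a Type II error (false negative).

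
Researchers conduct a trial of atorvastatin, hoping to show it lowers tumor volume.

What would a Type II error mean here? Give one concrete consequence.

With the conventional null hypothesis that the drug has no effect on tumor volume:
A Type II error is failing to reject H₀ when H₀ is false.
Here that means concluding there is insufficient evidence that the drug works when actually the drug lowers tumor volume.

A Type II error would mean concluding that the drug has no effect on tumor volume (or at least failing to establish that the drug lowers tumor volume) when in fact the drug lowers tumor volume. Consequence: an effective treatment is shelved and never reaches patients who would benefit.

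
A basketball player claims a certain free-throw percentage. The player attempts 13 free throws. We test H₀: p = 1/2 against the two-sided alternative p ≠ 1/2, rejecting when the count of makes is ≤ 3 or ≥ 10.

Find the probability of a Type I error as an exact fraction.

189/2048

The significance level is the null-hypothesis probability of the rejection region {≤3} ∪ {≥10}.
Each tail has probability (1 + 13 + 78 + 286)/8192; doubling gives α = 756/8192 = 189/2048.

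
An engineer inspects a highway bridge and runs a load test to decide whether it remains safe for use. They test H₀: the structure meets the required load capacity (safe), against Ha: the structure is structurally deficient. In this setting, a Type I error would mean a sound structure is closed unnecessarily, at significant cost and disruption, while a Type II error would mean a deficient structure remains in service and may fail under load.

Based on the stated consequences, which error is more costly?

Type II error

The Type II consequence (a deficient structure remains in service and may fail under load) is more severe than the Type I consequence (a sound structure is closed unnecessarily, at significant cost and disruption).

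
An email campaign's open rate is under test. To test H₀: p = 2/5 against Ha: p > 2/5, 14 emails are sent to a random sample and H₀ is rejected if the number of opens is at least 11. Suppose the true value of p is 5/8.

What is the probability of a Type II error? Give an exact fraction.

1830419739927/2199023255552

A Type II error is failing to reject when Ha holds: with p = 5/8, β = P(X ≤ 10).
Summing C(14,j)·(5/8)^j·(3/8)^{14-j} for j = 0..10 gives 1830419739927/2199023255552.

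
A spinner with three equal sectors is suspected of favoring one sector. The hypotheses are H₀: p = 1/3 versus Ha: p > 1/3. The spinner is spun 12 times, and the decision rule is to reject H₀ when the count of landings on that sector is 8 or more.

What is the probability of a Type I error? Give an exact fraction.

The Type I error probability is α = P(S ≥ 8) computed under H₀, where S ~ Binomial(12, 1/3).
Adding the binomial terms for j = 8 through 12 with p = 1/3 yields 3323/177147.

3323/177147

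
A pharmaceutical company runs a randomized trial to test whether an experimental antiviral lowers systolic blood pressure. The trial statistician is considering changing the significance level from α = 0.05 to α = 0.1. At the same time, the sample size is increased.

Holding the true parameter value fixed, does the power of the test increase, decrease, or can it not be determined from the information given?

A larger α widens the rejection region, so when the alternative is true more outcomes lead to rejection — failing to reject becomes less likely. Increasing n separates the H₀ and Ha sampling distributions, so under Ha fewer outcomes land in the acceptance region. Both changes push β in the same direction.
Since power = 1 − β and β decreases, power increases.

It increases.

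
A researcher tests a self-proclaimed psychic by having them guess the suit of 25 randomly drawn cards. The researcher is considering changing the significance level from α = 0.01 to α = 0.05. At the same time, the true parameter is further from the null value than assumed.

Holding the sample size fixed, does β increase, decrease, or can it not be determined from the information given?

Relaxing α lowers the evidence threshold; under Ha, outcomes that previously fell short now trigger rejection. The further the true parameter sits from the null value, the more of the Ha sampling distribution falls in the rejection region. Both changes push β in the same direction.

It decreases.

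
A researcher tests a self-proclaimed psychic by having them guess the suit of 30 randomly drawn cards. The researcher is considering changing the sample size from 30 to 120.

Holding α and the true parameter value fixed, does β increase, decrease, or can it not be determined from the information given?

It decreases.

Increasing n separates the H₀ and Ha sampling distributions, so under Ha fewer outcomes land in the acceptance region.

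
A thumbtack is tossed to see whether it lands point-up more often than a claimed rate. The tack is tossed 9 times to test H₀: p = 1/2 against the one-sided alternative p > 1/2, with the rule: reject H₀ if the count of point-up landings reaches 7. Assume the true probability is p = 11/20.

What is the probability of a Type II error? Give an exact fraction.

54431799039/64000000000

A Type II error is failing to reject when Ha holds: with p = 11/20, β = P(K ≤ 6).
Adding the binomial probabilities P(K=0)+…+P(K=6) at p = 11/20 gives 54431799039/64000000000.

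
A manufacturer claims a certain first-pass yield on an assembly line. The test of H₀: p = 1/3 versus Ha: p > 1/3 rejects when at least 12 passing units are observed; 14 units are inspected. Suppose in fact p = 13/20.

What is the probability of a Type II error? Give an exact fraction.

A Type II error is failing to reject when Ha holds: with p = 13/20, β = P(Y ≤ 11).
Equivalently, β = 1 − P(Y ≥ 12) = 750447350803558569/819200000000000000.

750447350803558569/819200000000000000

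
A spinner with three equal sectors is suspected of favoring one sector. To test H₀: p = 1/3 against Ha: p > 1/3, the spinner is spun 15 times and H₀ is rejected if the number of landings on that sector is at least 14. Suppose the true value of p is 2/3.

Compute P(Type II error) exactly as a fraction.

Under the alternative p = 2/3, X ~ Binomial(15, 2/3); β is the probability the test does not reject, P(X < 14).
Equivalently, β = 1 − P(X ≥ 14) = 14070379/14348907.

14070379/14348907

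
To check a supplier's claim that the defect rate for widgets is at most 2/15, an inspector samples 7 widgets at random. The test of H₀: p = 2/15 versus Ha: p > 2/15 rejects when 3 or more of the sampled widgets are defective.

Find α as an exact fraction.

The significance level is the probability, assuming p = 2/15, of seeing 3 or more defectives in 7 draws.
Via the complement, α = 1 − Σ_{j=0}^{2} C(7,j)(2/15)^j(13/15)^{7-j} = 623128/11390625.

623128/11390625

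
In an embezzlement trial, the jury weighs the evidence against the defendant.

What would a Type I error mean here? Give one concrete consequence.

With the conventional null hypothesis that the defendant is innocent:
A Type I error is rejecting H₀ when H₀ is true.
Here that means convicting the defendant when actually the defendant is innocent.

A Type I error would mean concluding that the defendant is guilty when in fact the defendant is innocent. Consequence: an innocent person is convicted and punished.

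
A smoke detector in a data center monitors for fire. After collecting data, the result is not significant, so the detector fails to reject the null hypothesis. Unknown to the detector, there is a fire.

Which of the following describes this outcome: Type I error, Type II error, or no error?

Type II error

The conventional null hypothesis here is that there is no fire.
H₀ was not rejected, but H₀ is actually false.
Failing to reject a false null hypothesis is a Type II error (false negative).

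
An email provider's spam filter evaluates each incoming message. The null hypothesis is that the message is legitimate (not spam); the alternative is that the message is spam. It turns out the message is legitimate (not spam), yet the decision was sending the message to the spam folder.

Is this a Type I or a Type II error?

Type I error

'Sending the message to the spam folder' corresponds to rejecting H₀.
H₀ was rejected but H₀ is true — a Type I error (false positive).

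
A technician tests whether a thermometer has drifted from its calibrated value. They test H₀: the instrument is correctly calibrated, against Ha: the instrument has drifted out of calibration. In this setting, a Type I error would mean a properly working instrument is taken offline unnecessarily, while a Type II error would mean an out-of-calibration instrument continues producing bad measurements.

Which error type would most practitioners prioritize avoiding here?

Type II error

The Type II consequence (an out-of-calibration instrument continues producing bad measurements) is more severe than the Type I consequence (a properly working instrument is taken offline unnecessarily).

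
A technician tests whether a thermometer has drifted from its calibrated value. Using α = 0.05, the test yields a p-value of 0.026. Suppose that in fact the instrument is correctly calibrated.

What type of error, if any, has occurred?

Type I error

The conventional null hypothesis is that the instrument is correctly calibrated.
Since p = 0.026 < α = 0.05, H₀ is rejected.
H₀ is true (actually the instrument is correctly calibrated).
Rejecting a true H₀ is a Type I error.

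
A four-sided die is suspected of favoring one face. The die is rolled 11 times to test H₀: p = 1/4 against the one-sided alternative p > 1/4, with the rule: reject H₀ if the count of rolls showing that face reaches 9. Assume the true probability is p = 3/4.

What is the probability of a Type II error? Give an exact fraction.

2285053/4194304

β = P(fail to reject H₀ | Ha true) = P(K ≤ 8 | p = 3/4), K ~ Binomial(11, 3/4).
Summing C(11,j)·(3/4)^j·(1/4)^{11-j} for j = 0..8 gives 2285053/4194304.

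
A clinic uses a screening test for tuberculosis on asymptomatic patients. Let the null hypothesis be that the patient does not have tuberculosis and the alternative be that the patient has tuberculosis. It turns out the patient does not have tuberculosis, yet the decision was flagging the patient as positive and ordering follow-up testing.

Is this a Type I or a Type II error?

Type I error

'Flagging the patient as positive and ordering follow-up testing' corresponds to rejecting H₀.
H₀ was rejected but H₀ is true — a Type I error (false positive).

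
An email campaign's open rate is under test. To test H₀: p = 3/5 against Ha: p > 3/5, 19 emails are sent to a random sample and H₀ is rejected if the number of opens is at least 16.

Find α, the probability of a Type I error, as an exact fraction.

437914292733/19073486328125

The Type I error probability is α = P(Y ≥ 16) computed under H₀, where Y ~ Binomial(19, 3/5).
Summing C(19,j)(3/5)^j(2/5)^{19−j} for j = 16,…,19 gives 437914292733/19073486328125.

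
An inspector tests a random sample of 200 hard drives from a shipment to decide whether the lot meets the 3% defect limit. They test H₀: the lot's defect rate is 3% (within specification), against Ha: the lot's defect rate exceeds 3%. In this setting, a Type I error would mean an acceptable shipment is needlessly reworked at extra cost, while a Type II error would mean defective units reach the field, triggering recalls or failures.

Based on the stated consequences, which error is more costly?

Type II error

The Type II consequence (defective units reach the field, triggering recalls or failures) is more severe than the Type I consequence (an acceptable shipment is needlessly reworked at extra cost).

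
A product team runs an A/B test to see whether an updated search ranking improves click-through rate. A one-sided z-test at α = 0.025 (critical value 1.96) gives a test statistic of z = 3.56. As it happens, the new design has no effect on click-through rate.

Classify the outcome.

Type I error

The conventional null hypothesis is that the new design has no effect on click-through rate.
Since z = 3.56 > z* = 1.96, H₀ is rejected.
H₀ is true (actually the new design has no effect on click-through rate).
Rejecting a true H₀ is a Type I error.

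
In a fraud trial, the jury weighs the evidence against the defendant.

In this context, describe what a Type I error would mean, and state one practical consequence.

A Type I error would mean concluding that the defendant is guilty when in fact the defendant is innocent. Consequence: an innocent person is convicted and punished.

With the conventional null hypothesis that the defendant is innocent:
A Type I error is rejecting H₀ when H₀ is true.
Here that means convicting the defendant when actually the defendant is innocent.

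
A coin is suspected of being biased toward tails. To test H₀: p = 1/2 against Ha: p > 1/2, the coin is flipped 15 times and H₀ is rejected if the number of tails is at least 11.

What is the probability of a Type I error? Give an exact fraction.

The Type I error probability is α = P(S ≥ 11) computed under H₀, where S ~ Binomial(15, 1/2).
Summing the upper tail: (1365 + 455 + 105 + 15 + 1) / 2^15 = 1941/32768.

1941/32768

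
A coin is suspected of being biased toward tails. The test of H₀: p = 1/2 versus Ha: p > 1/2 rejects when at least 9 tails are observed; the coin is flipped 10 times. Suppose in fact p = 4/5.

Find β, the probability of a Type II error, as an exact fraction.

6095609/9765625

A Type II error is failing to reject when Ha holds: with p = 4/5, β = P(S ≤ 8).
Equivalently, β = 1 − P(S ≥ 9) = 6095609/9765625.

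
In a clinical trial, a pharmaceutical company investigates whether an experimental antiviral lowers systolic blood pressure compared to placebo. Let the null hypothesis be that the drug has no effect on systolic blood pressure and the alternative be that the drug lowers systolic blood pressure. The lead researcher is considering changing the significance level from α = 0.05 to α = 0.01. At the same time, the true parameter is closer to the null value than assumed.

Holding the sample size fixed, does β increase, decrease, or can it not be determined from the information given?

It increases.

Tightening α shrinks the rejection region. When Ha holds, fewer sample outcomes clear the stricter threshold, so more fall in the acceptance region. A smaller departure from H₀ means the test statistic under Ha is distributed closer to where it would be under H₀; rejection becomes less likely. Both changes push β in the same direction.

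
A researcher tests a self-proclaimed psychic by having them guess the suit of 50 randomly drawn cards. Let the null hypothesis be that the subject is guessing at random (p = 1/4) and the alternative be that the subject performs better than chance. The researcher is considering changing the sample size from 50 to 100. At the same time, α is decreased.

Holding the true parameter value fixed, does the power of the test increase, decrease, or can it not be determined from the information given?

The first change alone would make β decrease; the second alone would make β increase. Which effect dominates depends on the magnitudes, which are not given.
Since power = 1 − β, the effect on power is likewise indeterminate.

Cannot be determined from the information given.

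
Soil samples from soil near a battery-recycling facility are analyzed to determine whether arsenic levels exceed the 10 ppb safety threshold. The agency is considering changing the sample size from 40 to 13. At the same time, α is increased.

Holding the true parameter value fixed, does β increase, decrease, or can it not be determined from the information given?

The first change alone would make β increase; the second alone would make β decrease. Which effect dominates depends on the magnitudes, which are not given.

Cannot be determined from the information given.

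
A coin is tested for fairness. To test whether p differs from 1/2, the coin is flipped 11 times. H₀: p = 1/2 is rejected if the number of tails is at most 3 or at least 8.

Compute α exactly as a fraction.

29/128

α = P(X ≤ 3 or X ≥ 8 | p = 1/2), X ~ Binomial(11, 1/2).
By symmetry, α = 2·P(X ≤ 3) = 2·(1 + 11 + 55 + 165)/2048 = 464/2048 = 29/128.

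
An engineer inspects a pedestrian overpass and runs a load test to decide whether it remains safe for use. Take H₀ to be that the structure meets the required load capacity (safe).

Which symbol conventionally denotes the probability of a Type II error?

P(Type II error) = P(fail to reject H₀ | H₀ false) = β.

β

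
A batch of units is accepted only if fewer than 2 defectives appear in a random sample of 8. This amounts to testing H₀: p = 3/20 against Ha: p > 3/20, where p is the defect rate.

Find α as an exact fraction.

α = P(reject H₀ | H₀ true) = P(Y ≥ 2 | p = 3/20), Y ~ Binomial(8, 3/20).
α = 1 − P(Y ≤ 1) = 1 − 16823885593/25600000000 = 8776114407/25600000000.

8776114407/25600000000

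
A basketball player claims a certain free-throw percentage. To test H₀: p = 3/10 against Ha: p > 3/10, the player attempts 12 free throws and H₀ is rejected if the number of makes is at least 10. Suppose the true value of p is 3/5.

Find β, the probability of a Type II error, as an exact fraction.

β = P(fail to reject H₀ | Ha true) = P(X ≤ 9 | p = 3/5), X ~ Binomial(12, 3/5).
Summing C(12,j)·(3/5)^j·(2/5)^{12-j} for j = 0..9 gives 44753744/48828125.

44753744/48828125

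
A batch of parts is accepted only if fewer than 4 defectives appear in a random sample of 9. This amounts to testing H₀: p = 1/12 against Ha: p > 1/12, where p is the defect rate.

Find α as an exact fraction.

5563363/1289945088

α = P(reject H₀ | H₀ true) = P(K ≥ 4 | p = 1/12), K ~ Binomial(9, 1/12).
Via the complement, α = 1 − Σ_{j=0}^{3} C(9,j)(1/12)^j(11/12)^{9-j} = 5563363/1289945088.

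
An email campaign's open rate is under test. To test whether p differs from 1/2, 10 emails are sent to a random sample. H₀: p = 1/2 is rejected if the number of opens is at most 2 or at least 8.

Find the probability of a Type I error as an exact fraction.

α = P(K ≤ 2 or K ≥ 8 | p = 1/2), K ~ Binomial(10, 1/2).
By symmetry, α = 2·P(K ≤ 2) = 2·(1 + 10 + 45)/1024 = 112/1024 = 7/64.

7/64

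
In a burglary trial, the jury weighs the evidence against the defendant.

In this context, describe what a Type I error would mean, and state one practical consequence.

A Type I error would mean concluding that the defendant is guilty when in fact the defendant is innocent. Consequence: an innocent person is convicted and punished.

With the conventional null hypothesis that the defendant is innocent:
A Type I error is rejecting H₀ when H₀ is true.
Here that means convicting the defendant when actually the defendant is innocent.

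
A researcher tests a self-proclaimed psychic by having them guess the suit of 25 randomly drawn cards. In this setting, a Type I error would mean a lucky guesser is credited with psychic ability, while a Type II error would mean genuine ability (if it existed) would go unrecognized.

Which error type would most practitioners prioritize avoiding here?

Type I error

The Type I consequence (a lucky guesser is credited with psychic ability) is more severe than the Type II consequence (genuine ability (if it existed) would go unrecognized).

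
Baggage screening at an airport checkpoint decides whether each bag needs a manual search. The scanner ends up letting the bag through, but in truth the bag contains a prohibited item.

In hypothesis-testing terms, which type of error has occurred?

The null hypothesis here is that the bag contains no prohibited items.
'Letting the bag through' corresponds to failing to reject H₀.
H₀ was not rejected but H₀ is false — a Type II error (false negative).

Type II error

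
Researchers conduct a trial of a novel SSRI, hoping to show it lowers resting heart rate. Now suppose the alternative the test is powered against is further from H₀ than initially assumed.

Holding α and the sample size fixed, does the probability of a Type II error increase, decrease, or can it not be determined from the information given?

It decreases.

A bigger departure from H₀ is easier for the test to detect, so it fails to reject less often.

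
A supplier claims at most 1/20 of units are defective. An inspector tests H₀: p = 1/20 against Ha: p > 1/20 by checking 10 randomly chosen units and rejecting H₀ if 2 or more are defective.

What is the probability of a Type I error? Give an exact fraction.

882056764409/10240000000000

Under H₀, Y ~ Binomial(10, 1/20); the Type I error rate is P(Y ≥ 2).
α = 1 − P(Y ≤ 1) = 1 − 9357943235591/10240000000000 = 882056764409/10240000000000.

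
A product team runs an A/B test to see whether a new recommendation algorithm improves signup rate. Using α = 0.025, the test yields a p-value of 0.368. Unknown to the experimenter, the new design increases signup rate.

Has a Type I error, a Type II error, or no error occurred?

The conventional null hypothesis is that the new design has no effect on signup rate.
Since p = 0.368 ≥ α = 0.025, H₀ is not rejected.
H₀ is false (actually the new design increases signup rate).
Failing to reject a false H₀ is a Type II error.

Type II error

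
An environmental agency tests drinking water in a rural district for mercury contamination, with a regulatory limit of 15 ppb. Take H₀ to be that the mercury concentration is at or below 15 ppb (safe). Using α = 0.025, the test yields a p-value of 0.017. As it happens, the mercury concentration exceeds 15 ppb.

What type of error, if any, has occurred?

Since p = 0.017 < α = 0.025, H₀ is rejected.
H₀ is false (actually the mercury concentration exceeds 15 ppb).
The decision matches the true state — no error.

Neither — the decision is correct.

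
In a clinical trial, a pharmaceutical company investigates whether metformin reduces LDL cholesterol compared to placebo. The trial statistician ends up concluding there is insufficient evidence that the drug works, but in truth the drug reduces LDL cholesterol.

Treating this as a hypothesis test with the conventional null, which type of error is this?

The null hypothesis here is that the drug has no effect on LDL cholesterol.
'Concluding there is insufficient evidence that the drug works' corresponds to failing to reject H₀.
H₀ was not rejected but H₀ is false — a Type II error (false negative).

Type II error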